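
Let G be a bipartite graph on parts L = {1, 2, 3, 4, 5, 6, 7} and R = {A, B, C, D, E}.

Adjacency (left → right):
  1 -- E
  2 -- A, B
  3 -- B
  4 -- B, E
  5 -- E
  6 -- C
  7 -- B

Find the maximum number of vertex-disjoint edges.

For example, pair 1→E, 2→A, 3→B, 6→C.
The set {1, 3, 4, 5, 7} has only 2 neighbours ({B, E}), so by Hall's theorem at most 4 of the 7 left vertices can be matched.

4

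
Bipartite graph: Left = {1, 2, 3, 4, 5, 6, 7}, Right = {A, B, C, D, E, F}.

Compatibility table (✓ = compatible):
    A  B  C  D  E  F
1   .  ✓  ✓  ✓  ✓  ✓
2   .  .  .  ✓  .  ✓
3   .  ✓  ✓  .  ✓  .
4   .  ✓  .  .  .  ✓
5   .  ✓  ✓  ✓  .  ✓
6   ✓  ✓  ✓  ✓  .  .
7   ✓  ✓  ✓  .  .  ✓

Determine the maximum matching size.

A valid assignment of size 6: 1-E, 2-D, 3-C, 4-F, 5-B, 6-A.
The set {1, 2, 3, 4, 5, 6, 7} has only 6 neighbours ({A, B, C, D, E, F}), so by Hall's theorem at most 6 of the 7 left vertices can be matched.

6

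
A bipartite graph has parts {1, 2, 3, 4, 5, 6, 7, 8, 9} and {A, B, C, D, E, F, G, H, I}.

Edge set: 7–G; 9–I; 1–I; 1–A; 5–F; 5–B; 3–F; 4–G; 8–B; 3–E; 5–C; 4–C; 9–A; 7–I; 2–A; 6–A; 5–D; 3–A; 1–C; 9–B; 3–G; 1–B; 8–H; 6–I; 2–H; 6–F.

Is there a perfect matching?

For example, pair 1-I, 2-A, 3-E, 4-C, 5-D, 6-F, 7-G, 8-H, 9-B.
Every left vertex is matched, so this is a perfect matching.

Yes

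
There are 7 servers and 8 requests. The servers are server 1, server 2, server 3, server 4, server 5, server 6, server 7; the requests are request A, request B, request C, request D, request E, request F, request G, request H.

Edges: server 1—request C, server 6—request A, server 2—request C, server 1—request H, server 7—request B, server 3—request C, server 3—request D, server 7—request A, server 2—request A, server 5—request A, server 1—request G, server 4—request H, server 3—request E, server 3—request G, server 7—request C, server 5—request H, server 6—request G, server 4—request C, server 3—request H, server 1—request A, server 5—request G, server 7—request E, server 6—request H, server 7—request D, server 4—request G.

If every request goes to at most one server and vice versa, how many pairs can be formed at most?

A valid assignment of size 6: server 1→request C, server 2→request A, server 3→request D, server 4→request H, server 5→request G, server 7→request E.
The set {server 1, server 2, server 4, server 5, server 6} has only 4 neighbours ({request A, request C, request G, request H}), so by Hall's theorem at most 6 of the 7 servers can be matched.

6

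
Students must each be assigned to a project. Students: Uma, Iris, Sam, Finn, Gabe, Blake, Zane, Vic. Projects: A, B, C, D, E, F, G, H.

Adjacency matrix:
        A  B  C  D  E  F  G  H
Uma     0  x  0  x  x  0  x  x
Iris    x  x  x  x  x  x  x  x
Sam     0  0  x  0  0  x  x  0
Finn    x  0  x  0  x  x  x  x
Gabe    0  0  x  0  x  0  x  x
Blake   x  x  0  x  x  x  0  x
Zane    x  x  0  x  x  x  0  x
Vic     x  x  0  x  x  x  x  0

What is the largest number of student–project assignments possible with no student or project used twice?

8

A valid assignment of size 8: Uma–E, Iris–D, Sam–F, Finn–H, Gabe–C, Blake–A, Zane–B, Vic–G.
This saturates every student, so 8 is the maximum.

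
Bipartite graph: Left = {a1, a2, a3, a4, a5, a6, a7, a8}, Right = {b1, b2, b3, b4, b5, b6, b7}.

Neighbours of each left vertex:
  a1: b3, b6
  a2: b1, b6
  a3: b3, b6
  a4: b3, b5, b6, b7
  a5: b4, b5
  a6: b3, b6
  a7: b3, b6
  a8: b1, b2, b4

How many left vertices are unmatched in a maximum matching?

For example, pair a1-b6, a2-b1, a3-b3, a4-b7, a5-b5, a8-b4.
The set {a1, a3, a6, a7} has only 2 neighbours ({b3, b6}), so by Hall's theorem at most 6 of the 8 left vertices can be matched.
That matches 6 of the 8, leaving 2 unmatched; no matching can do better.

2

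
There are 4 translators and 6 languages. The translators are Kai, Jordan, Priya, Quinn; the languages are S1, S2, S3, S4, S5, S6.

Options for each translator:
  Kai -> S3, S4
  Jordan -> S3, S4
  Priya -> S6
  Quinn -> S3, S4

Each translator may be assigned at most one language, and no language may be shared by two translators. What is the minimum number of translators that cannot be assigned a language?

1

One maximum matching: Kai–S3, Jordan–S4, Priya–S6.
The set {Kai, Jordan, Quinn} has only 2 neighbours ({S3, S4}), so by Hall's theorem at most 3 of the 4 translators can be matched.
That matches 3 of the 4, leaving 1 unmatched; no matching can do better.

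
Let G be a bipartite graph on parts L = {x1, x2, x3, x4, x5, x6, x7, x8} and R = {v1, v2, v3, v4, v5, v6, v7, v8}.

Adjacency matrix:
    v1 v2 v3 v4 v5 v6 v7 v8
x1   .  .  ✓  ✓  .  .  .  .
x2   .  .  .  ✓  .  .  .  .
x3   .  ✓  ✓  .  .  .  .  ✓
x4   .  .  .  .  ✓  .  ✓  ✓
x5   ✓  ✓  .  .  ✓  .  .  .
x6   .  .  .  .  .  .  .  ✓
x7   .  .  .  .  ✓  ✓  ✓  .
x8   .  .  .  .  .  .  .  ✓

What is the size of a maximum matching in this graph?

For example, pair x1-v3, x2-v4, x3-v2, x4-v7, x5-v1, x6-v8, x7-v6.
The set {x6, x8} has only 1 neighbour ({v8}), so by Hall's theorem at most 7 of the 8 left vertices can be matched.

7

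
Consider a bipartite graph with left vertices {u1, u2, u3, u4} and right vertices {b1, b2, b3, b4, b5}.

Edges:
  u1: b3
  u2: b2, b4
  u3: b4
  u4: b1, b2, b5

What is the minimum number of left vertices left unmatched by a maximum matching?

One maximum matching: u1-b3, u2-b2, u3-b4, u4-b5.
All 4 left vertices are matched, so no larger matching exists.
That matches 4 of the 4, leaving 0 unmatched; no matching can do better.

0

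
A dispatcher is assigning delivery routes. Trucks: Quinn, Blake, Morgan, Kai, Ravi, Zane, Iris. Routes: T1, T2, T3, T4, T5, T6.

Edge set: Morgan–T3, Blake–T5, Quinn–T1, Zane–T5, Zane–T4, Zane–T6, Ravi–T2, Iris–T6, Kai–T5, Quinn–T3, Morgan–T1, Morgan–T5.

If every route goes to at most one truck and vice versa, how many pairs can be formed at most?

One maximum matching: Quinn→T3, Blake→T5, Morgan→T1, Ravi→T2, Zane→T4, Iris→T6.
The set {Blake, Kai} has only 1 neighbour ({T5}), so by Hall's theorem at most 6 of the 7 trucks can be matched.

6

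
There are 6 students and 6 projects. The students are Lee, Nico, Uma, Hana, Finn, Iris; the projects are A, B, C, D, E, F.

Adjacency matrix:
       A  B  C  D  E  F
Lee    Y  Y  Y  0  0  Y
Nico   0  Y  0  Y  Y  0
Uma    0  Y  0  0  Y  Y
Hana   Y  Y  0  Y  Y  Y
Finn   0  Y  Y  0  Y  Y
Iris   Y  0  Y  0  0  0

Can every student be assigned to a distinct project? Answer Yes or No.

Yes

For example, pair Lee-F, Nico-D, Uma-E, Hana-A, Finn-B, Iris-C.
Every student is matched, so this is a perfect matching.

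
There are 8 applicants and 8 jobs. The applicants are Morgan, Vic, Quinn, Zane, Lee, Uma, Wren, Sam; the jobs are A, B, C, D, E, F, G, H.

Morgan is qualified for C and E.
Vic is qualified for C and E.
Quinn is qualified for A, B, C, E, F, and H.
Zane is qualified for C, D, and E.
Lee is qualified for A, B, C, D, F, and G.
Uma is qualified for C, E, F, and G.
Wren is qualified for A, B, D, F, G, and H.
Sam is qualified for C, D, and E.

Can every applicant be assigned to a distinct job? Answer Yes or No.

No

The set {Morgan, Vic, Zane, Sam} has only 3 neighbours ({C, D, E}), so by Hall's theorem at most 7 of the 8 applicants can be matched.
Hence no matching covers every applicant.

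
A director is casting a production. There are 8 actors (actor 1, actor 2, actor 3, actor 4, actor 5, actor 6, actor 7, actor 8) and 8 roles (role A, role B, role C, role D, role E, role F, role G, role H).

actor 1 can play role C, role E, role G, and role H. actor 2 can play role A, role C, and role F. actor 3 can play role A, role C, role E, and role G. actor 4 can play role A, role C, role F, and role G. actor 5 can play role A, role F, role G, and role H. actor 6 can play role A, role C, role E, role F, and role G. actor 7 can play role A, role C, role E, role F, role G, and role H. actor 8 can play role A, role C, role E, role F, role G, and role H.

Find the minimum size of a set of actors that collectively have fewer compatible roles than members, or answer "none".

7

Take S = {actor 1, actor 2, actor 3, actor 4, actor 5, actor 6, actor 7}. Its neighbourhood is {role A, role C, role E, role F, role G, role H}, so |N(S)| = 6 < |S| = 7.
Every subset of size less than 7 has at least as many neighbours as members, so 7 is the minimum.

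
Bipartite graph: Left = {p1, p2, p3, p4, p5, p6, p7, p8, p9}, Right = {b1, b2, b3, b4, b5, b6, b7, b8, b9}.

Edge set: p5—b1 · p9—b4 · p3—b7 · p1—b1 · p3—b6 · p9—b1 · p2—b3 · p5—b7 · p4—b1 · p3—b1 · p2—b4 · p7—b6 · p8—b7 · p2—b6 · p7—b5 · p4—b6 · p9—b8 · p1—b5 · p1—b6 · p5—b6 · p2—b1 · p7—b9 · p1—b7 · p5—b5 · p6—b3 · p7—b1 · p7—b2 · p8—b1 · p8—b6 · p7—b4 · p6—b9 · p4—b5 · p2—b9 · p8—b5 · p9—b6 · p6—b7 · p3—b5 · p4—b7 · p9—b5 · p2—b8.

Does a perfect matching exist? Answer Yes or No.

No

The set {p1, p3, p4, p5, p8} has only 4 neighbours ({b1, b5, b6, b7}), so by Hall's theorem at most 8 of the 9 left vertices can be matched.
Hence no matching covers every left vertex.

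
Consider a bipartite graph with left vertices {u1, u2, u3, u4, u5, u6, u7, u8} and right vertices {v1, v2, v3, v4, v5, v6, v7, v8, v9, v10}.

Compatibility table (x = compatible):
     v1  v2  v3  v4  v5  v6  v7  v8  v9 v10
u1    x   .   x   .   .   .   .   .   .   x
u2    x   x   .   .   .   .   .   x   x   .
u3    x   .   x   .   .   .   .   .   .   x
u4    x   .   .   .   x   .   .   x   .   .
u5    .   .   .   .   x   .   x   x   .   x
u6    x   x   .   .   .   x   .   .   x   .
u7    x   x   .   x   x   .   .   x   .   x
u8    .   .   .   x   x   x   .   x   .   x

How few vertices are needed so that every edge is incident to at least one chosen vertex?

{u1, u2, u3, u4, u5, u6, u7, u8} is a vertex cover of size 8: every edge has an endpoint in this set.
No smaller cover exists because u1–v1, u2–v9, u3–v3, u4–v8, u5–v7, u6–v6, u7–v2, u8–v10 is a matching of size 8, and a cover must include an endpoint of each of these disjoint edges (König's theorem).

8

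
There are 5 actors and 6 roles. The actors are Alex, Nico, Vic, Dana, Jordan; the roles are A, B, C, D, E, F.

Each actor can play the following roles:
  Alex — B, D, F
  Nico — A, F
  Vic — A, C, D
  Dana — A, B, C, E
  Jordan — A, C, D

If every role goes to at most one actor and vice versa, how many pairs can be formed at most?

One maximum matching: Alex-F, Nico-A, Vic-D, Dana-B, Jordan-C.
This saturates every actor, so 5 is the maximum.

5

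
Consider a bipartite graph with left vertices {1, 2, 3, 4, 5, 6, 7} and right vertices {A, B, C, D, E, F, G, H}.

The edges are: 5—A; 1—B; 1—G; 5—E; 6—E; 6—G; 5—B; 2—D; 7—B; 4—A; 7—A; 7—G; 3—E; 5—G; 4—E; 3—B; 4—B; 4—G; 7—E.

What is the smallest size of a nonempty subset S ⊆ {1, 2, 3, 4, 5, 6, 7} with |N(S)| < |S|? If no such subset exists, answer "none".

Take S = {1, 3, 4, 5, 6}. Its neighbourhood is {A, B, E, G}, so |N(S)| = 4 < |S| = 5.
Every subset of size less than 5 has at least as many neighbours as members, so 5 is the minimum.

5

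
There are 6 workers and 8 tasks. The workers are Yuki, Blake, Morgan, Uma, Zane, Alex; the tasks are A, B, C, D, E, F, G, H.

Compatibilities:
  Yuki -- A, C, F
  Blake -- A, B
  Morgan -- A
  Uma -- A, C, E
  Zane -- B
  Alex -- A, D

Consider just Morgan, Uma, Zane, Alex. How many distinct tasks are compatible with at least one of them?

5

The union of neighbours of {Morgan, Uma, Zane, Alex} is {A, B, C, D, E}, which has 5 elements.
Since |N(S)| = 5 ≥ |S| = 4, Hall's condition holds for this subset.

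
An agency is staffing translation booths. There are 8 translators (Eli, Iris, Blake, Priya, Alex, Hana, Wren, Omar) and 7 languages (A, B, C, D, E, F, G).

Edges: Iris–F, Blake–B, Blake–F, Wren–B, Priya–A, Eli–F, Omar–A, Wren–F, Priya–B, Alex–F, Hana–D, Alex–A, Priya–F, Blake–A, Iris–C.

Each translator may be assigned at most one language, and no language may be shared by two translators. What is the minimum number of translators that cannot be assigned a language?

3

One maximum matching: Eli-F, Iris-C, Blake-A, Priya-B, Hana-D.
The set {Eli, Blake, Priya, Alex, Wren, Omar} has only 3 neighbours ({A, B, F}), so by Hall's theorem at most 5 of the 8 translators can be matched.
That matches 5 of the 8, leaving 3 unmatched; no matching can do better.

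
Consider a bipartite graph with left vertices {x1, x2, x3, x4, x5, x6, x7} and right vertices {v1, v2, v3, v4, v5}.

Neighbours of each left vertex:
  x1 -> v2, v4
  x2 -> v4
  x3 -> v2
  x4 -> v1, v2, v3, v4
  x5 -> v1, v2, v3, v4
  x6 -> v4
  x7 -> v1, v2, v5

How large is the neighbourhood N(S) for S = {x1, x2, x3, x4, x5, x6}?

The union of neighbours of {x1, x2, x3, x4, x5, x6} is {v1, v2, v3, v4}, which has 4 elements.
Since |N(S)| = 4 < |S| = 6, Hall's condition fails for this subset.

4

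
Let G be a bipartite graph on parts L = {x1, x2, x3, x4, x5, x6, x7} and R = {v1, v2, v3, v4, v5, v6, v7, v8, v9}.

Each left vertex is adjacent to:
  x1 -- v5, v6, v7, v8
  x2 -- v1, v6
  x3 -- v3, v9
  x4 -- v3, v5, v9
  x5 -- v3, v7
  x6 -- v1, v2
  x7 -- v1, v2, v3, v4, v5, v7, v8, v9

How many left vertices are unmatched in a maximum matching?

0

One maximum matching: x1→v6, x2→v1, x3→v9, x4→v3, x5→v7, x6→v2, x7→v8.
This saturates every left vertex, so 7 is the maximum.
That matches 7 of the 7, leaving 0 unmatched; no matching can do better.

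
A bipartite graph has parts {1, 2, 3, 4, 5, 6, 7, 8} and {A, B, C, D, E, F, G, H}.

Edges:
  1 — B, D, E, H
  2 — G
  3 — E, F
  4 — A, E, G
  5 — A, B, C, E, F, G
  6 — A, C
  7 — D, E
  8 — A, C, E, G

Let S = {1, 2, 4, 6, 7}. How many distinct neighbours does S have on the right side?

7

The union of neighbours of {1, 2, 4, 6, 7} is {A, B, C, D, E, G, H}, which has 7 elements.
Since |N(S)| = 7 ≥ |S| = 5, Hall's condition holds for this subset.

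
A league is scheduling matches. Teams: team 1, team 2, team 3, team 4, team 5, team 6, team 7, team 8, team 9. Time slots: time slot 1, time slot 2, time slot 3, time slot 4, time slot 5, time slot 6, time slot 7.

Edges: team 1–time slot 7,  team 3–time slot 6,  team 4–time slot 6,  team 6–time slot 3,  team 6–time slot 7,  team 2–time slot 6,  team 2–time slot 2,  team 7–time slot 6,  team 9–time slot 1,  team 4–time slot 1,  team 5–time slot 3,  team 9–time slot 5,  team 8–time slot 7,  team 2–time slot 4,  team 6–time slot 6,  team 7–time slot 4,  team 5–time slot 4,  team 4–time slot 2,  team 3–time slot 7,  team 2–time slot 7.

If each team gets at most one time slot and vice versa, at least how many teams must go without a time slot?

One maximum matching: team 1–time slot 7, team 2–time slot 2, team 3–time slot 6, team 4–time slot 1, team 5–time slot 4, team 6–time slot 3, team 9–time slot 5.
The set {team 1, team 3, team 5, team 6, team 7, team 8} has only 4 neighbours ({time slot 3, time slot 4, time slot 6, time slot 7}), so by Hall's theorem at most 7 of the 9 teams can be matched.
That matches 7 of the 9, leaving 2 unmatched; no matching can do better.

2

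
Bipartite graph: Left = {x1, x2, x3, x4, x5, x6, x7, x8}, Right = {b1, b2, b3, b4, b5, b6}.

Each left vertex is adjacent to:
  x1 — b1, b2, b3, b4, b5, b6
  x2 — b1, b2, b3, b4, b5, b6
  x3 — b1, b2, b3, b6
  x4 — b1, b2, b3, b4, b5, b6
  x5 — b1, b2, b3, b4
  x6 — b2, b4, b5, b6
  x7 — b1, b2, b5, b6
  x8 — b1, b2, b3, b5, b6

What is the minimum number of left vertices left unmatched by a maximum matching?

A valid assignment of size 6: x1→b6, x2→b2, x3→b3, x4→b1, x5→b4, x6→b5.
The set {x1, x2, x3, x4, x5, x6, x7, x8} has only 6 neighbours ({b1, b2, b3, b4, b5, b6}), so by Hall's theorem at most 6 of the 8 left vertices can be matched.
That matches 6 of the 8, leaving 2 unmatched; no matching can do better.

2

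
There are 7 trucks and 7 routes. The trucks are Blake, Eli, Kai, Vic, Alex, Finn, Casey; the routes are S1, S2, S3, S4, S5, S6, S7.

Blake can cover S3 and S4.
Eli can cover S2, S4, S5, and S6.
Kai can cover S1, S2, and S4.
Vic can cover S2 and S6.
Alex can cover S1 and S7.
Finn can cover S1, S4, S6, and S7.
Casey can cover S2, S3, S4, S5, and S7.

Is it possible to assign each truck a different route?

Yes

For example, pair Blake→S3, Eli→S5, Kai→S4, Vic→S6, Alex→S1, Finn→S7, Casey→S2.
All 7 trucks are covered.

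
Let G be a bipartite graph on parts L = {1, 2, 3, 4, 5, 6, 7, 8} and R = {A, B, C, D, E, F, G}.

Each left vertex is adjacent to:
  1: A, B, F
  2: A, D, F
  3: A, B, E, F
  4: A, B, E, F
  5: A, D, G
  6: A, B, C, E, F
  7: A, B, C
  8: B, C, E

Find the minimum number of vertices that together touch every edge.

The 7 edges 1–A, 2–D, 3–F, 4–E, 5–G, 6–C, 7–B form a matching, so any vertex cover needs at least 7 vertices (one per matched edge).
Conversely {2, 5, A, B, C, E, F} meets every edge and has exactly 7 vertices, so 7 is optimal.

7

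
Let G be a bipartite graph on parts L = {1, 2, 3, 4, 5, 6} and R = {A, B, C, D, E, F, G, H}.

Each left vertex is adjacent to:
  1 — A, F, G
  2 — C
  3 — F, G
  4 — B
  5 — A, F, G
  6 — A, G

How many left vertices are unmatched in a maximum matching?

1

For example, pair 1→A, 2→C, 3→G, 4→B, 5→F.
The set {1, 3, 5, 6} has only 3 neighbours ({A, F, G}), so by Hall's theorem at most 5 of the 6 left vertices can be matched.
That matches 5 of the 6, leaving 1 unmatched; no matching can do better.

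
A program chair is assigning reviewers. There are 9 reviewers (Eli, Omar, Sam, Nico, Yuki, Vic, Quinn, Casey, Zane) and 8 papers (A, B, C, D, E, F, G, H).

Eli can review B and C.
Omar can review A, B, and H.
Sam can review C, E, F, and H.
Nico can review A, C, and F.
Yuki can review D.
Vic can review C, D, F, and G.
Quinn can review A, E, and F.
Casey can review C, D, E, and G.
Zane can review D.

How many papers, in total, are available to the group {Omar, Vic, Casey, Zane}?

The union of neighbours of {Omar, Vic, Casey, Zane} is {A, B, C, D, E, F, G, H}, which has 8 elements.
Since |N(S)| = 8 ≥ |S| = 4, Hall's condition holds for this subset.

8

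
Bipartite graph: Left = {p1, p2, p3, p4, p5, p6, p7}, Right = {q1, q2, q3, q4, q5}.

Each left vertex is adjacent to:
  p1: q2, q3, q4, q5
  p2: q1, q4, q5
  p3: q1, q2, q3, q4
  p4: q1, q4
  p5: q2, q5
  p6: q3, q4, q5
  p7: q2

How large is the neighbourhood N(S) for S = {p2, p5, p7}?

4

The union of neighbours of {p2, p5, p7} is {q1, q2, q4, q5}, which has 4 elements.
Since |N(S)| = 4 ≥ |S| = 3, Hall's condition holds for this subset.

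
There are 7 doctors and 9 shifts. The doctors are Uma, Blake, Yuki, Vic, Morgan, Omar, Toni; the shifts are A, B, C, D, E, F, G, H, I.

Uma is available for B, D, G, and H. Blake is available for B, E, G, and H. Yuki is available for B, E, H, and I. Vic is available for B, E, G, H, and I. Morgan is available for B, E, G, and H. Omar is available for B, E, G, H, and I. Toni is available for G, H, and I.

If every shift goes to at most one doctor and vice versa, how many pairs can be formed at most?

6

One maximum matching: Uma–D, Blake–H, Yuki–I, Vic–E, Morgan–B, Omar–G.
The set {Blake, Yuki, Vic, Morgan, Omar, Toni} has only 5 neighbours ({B, E, G, H, I}), so by Hall's theorem at most 6 of the 7 doctors can be matched.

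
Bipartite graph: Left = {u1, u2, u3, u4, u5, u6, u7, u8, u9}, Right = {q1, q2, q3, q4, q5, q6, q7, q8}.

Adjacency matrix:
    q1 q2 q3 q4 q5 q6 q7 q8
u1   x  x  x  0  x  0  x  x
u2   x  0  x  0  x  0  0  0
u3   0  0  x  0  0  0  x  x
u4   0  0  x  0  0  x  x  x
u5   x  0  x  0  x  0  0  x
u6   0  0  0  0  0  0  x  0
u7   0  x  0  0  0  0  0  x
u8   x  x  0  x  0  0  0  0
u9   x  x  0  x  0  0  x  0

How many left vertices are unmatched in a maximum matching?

One maximum matching: u1–q2, u2–q5, u3–q3, u4–q6, u5–q1, u6–q7, u7–q8, u8–q4.
The set {u1, u2, u3, u5, u6, u7, u8, u9} has only 7 neighbours ({q1, q2, q3, q4, q5, q7, q8}), so by Hall's theorem at most 8 of the 9 left vertices can be matched.
That matches 8 of the 9, leaving 1 unmatched; no matching can do better.

1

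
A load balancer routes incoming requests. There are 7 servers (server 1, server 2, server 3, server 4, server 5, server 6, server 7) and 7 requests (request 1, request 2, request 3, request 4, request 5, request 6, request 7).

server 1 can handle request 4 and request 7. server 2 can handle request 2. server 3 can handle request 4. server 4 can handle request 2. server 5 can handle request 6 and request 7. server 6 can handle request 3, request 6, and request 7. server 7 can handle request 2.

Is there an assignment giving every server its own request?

No

The set {server 2, server 4, server 7} has only 1 neighbour ({request 2}), so by Hall's theorem at most 5 of the 7 servers can be matched.
Hence no matching covers every server.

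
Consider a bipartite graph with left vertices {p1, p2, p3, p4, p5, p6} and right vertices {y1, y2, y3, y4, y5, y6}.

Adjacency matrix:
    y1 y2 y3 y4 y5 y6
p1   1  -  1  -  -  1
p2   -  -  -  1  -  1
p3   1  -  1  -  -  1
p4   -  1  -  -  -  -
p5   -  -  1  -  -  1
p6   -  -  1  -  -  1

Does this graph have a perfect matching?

No

The set {p1, p3, p5, p6} has only 3 neighbours ({y1, y3, y6}), so by Hall's theorem at most 5 of the 6 left vertices can be matched.
Hence no matching covers every left vertex.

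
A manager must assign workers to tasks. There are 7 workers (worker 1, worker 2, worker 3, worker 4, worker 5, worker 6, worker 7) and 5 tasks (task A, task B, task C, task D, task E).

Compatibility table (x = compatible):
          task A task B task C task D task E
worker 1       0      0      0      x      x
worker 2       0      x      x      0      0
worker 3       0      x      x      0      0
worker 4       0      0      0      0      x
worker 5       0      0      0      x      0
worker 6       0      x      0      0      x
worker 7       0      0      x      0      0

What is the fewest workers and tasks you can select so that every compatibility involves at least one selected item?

4

The 4 edges worker 1–task D, worker 2–task C, worker 3–task B, worker 4–task E form a matching, so any vertex cover needs at least 4 vertices (one per matched edge).
Conversely {task B, task C, task D, task E} meets every edge and has exactly 4 vertices, so 4 is optimal.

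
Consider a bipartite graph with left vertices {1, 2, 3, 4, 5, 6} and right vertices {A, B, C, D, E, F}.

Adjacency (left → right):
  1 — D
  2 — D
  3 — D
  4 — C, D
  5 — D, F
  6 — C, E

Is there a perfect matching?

No

The set {1, 2, 3} has only 1 neighbour ({D}), so by Hall's theorem at most 4 of the 6 left vertices can be matched.
Hence no matching covers every left vertex.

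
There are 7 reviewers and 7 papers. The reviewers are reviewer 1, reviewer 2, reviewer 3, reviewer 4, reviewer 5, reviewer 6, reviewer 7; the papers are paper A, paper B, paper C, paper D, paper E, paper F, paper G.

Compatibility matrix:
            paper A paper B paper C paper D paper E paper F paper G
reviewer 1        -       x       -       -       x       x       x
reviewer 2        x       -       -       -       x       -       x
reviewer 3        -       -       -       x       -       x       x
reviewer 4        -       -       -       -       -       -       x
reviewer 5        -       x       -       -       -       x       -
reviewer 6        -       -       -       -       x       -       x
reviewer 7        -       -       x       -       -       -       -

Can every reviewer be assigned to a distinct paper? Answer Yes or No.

Yes

One maximum matching: reviewer 1–paper B, reviewer 2–paper A, reviewer 3–paper D, reviewer 4–paper G, reviewer 5–paper F, reviewer 6–paper E, reviewer 7–paper C.
Every reviewer is matched, so this is a perfect matching.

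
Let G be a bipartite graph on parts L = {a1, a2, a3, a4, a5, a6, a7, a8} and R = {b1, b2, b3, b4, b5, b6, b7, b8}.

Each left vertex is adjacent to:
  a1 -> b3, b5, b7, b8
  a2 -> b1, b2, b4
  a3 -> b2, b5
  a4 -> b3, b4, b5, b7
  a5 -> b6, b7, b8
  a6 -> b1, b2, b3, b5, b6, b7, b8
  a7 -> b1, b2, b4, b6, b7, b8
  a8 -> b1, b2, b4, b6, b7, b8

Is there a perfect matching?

A valid assignment of size 8: a1→b8, a2→b4, a3→b2, a4→b3, a5→b6, a6→b5, a7→b1, a8→b7.
Every left vertex is matched, so this is a perfect matching.

Yes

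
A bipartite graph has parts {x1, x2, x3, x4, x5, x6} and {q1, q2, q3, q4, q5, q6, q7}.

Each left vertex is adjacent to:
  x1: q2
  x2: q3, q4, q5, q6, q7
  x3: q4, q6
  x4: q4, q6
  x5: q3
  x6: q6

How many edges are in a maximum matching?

5

One maximum matching: x1–q2, x2–q7, x3–q4, x4–q6, x5–q3.
The set {x3, x4, x6} has only 2 neighbours ({q4, q6}), so by Hall's theorem at most 5 of the 6 left vertices can be matched.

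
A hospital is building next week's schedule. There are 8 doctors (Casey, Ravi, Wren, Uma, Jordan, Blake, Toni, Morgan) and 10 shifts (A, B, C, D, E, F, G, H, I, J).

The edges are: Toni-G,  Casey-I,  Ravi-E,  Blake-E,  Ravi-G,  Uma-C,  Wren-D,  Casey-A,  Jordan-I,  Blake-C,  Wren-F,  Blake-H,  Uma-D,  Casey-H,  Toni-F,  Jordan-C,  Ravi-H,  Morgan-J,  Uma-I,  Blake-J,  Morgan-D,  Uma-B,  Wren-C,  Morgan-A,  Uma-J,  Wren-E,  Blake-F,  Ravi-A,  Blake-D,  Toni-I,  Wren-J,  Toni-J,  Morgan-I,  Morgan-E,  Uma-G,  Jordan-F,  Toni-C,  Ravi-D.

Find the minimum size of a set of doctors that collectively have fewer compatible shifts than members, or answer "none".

A matching saturating every doctor exists, for instance Casey→I, Ravi→A, Wren→F, Uma→B, Jordan→C, Blake→E, Toni→G, Morgan→J.
By Hall's marriage theorem, this means |N(S)| ≥ |S| for every subset S, so no violating subset exists.

none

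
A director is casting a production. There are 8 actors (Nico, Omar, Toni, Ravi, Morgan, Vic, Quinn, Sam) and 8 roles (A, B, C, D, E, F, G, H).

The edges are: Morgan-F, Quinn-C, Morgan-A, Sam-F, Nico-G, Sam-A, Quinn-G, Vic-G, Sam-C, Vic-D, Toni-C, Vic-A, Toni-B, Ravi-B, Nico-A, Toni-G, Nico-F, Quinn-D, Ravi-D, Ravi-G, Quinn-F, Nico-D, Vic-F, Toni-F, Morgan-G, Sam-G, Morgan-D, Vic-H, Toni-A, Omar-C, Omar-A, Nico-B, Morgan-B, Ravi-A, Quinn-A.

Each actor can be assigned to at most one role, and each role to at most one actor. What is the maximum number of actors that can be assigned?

7

A valid assignment of size 7: Nico→F, Omar→C, Toni→B, Ravi→D, Morgan→A, Vic→H, Quinn→G.
The set {Nico, Omar, Toni, Ravi, Morgan, Quinn, Sam} has only 6 neighbours ({A, B, C, D, F, G}), so by Hall's theorem at most 7 of the 8 actors can be matched.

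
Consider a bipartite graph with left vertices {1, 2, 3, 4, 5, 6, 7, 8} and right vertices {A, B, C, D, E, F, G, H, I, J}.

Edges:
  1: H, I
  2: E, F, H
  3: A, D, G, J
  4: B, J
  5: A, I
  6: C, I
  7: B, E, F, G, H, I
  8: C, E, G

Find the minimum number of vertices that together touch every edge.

8

A maximum matching has 8 edges (e.g. 1–I, 2–H, 3–J, 4–B, 5–A, 6–C, 7–G, 8–E).
By König's theorem the minimum vertex cover has the same size. One such cover is {1, 2, 3, 4, 5, 6, 7, 8}.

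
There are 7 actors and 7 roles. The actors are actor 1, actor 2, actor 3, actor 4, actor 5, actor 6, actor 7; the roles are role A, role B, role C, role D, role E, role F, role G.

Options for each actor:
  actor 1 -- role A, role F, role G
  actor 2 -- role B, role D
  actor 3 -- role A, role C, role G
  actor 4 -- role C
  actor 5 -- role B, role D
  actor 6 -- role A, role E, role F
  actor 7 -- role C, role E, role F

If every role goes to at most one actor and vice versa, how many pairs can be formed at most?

7

One maximum matching: actor 1–role G, actor 2–role B, actor 3–role A, actor 4–role C, actor 5–role D, actor 6–role E, actor 7–role F.
This saturates every actor, so 7 is the maximum.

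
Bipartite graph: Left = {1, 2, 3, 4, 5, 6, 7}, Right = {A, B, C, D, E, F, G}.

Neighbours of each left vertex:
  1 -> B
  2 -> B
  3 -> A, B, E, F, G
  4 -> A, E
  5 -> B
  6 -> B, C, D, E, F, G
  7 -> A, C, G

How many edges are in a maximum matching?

5

A valid assignment of size 5: 1–B, 3–A, 4–E, 6–G, 7–C.
The set {1, 2, 5} has only 1 neighbour ({B}), so by Hall's theorem at most 5 of the 7 left vertices can be matched.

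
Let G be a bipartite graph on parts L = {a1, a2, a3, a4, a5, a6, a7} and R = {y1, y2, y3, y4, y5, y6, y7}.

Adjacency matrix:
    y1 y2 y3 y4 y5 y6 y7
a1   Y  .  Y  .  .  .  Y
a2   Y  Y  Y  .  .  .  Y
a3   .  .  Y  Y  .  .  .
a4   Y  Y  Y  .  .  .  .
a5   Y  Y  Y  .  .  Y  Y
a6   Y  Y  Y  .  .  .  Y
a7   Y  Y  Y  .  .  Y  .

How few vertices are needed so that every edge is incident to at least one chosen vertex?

6

{a3, y1, y2, y3, y6, y7} is a vertex cover of size 6: every edge has an endpoint in this set.
No smaller cover exists because a1–y1, a2–y7, a3–y4, a4–y2, a5–y6, a6–y3 is a matching of size 6, and a cover must include an endpoint of each of these disjoint edges (König's theorem).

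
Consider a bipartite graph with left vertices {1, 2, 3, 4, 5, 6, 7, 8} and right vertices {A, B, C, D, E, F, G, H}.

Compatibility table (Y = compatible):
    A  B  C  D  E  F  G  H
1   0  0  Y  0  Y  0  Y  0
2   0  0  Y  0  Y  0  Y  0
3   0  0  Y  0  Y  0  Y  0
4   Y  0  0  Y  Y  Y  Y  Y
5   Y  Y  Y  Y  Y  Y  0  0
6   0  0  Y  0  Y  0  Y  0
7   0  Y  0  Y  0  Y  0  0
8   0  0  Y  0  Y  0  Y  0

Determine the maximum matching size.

A valid assignment of size 6: 1→G, 2→C, 3→E, 4→H, 5→A, 7→B.
The set {1, 2, 3, 6, 8} has only 3 neighbours ({C, E, G}), so by Hall's theorem at most 6 of the 8 left vertices can be matched.

6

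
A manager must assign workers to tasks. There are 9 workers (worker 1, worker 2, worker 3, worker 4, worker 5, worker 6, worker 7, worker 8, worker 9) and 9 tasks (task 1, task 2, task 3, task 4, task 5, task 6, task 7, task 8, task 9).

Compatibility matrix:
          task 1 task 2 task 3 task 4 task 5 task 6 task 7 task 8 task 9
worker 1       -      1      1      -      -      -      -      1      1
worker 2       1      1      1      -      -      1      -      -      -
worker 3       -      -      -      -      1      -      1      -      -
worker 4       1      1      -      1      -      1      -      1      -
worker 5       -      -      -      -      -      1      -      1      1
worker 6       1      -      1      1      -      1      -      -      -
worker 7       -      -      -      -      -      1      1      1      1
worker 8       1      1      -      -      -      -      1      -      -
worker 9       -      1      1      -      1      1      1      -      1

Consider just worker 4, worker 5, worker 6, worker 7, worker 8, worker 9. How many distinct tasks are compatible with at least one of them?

The union of neighbours of {worker 4, worker 5, worker 6, worker 7, worker 8, worker 9} is {task 1, task 2, task 3, task 4, task 5, task 6, task 7, task 8, task 9}, which has 9 elements.
Since |N(S)| = 9 ≥ |S| = 6, Hall's condition holds for this subset.

9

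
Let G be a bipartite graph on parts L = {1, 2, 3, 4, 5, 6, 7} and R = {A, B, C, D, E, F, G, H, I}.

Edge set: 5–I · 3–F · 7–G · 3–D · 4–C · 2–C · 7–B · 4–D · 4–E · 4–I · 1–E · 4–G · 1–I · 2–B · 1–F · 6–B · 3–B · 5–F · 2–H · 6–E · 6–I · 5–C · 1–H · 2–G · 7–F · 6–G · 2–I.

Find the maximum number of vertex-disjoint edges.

One maximum matching: 1→H, 2→G, 3→F, 4→D, 5→C, 6→E, 7→B.
All 7 left vertices are matched, so no larger matching exists.

7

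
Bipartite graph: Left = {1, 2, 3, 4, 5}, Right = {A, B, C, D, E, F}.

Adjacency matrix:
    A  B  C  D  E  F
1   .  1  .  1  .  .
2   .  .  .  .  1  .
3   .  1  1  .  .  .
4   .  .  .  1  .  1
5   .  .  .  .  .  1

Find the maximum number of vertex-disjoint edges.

One maximum matching: 1–B, 2–E, 3–C, 4–D, 5–F.
All 5 left vertices are matched, so no larger matching exists.

5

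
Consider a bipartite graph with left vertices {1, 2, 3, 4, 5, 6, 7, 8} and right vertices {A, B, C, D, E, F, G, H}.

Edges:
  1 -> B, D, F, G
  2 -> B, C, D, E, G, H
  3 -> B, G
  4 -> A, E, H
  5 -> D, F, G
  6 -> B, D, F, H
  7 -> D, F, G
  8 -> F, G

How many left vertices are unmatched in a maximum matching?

For example, pair 1-B, 2-C, 3-G, 4-E, 5-D, 6-H, 7-F.
The set {1, 3, 5, 7, 8} has only 4 neighbours ({B, D, F, G}), so by Hall's theorem at most 7 of the 8 left vertices can be matched.
That matches 7 of the 8, leaving 1 unmatched; no matching can do better.

1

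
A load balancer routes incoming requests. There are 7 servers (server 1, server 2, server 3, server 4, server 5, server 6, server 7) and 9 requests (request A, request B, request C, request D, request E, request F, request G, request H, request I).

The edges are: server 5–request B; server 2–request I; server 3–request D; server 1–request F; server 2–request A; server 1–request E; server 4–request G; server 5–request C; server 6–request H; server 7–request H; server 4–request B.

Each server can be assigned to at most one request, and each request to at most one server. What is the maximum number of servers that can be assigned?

6

A valid assignment of size 6: server 1-request F, server 2-request A, server 3-request D, server 4-request G, server 5-request C, server 6-request H.
The set {server 6, server 7} has only 1 neighbour ({request H}), so by Hall's theorem at most 6 of the 7 servers can be matched.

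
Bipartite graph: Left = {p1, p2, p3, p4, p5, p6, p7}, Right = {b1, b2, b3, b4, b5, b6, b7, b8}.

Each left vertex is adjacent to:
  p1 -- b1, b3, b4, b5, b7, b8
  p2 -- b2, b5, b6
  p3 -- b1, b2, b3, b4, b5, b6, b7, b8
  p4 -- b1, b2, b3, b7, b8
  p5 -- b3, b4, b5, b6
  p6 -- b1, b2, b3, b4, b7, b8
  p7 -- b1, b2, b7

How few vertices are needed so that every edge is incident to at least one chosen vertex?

A maximum matching has 7 edges (e.g. p1–b5, p2–b2, p3–b6, p4–b8, p5–b3, p6–b1, p7–b7).
By König's theorem the minimum vertex cover has the same size. One such cover is {p1, p2, p3, p4, p5, p6, p7}.

7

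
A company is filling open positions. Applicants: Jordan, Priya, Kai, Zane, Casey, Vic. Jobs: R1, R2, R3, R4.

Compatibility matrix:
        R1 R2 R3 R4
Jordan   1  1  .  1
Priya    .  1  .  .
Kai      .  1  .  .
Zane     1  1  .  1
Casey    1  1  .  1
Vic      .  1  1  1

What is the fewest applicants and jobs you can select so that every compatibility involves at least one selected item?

4

A maximum matching has 4 edges (e.g. Jordan–R1, Priya–R2, Zane–R4, Vic–R3).
By König's theorem the minimum vertex cover has the same size. One such cover is {Vic, R1, R2, R4}.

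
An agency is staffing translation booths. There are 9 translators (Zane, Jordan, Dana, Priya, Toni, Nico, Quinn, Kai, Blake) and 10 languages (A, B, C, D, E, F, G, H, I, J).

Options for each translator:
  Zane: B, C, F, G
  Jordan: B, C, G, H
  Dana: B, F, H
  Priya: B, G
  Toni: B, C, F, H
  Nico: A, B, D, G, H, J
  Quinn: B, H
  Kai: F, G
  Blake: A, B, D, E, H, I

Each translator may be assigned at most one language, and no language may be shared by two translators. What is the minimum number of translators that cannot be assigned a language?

For example, pair Zane-F, Jordan-C, Dana-H, Priya-G, Toni-B, Nico-J, Blake-A.
The set {Zane, Jordan, Dana, Priya, Toni, Quinn, Kai} has only 5 neighbours ({B, C, F, G, H}), so by Hall's theorem at most 7 of the 9 translators can be matched.
That matches 7 of the 9, leaving 2 unmatched; no matching can do better.

2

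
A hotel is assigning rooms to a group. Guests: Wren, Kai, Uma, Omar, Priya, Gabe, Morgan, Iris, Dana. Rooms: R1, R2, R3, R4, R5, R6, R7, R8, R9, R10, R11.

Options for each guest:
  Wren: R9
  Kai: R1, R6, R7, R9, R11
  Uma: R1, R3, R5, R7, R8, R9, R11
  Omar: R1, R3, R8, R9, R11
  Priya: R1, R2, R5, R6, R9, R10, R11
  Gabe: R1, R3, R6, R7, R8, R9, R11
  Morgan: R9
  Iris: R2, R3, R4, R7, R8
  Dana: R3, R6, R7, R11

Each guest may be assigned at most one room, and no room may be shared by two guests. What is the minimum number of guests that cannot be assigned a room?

1

For example, pair Wren–R9, Kai–R6, Uma–R1, Omar–R11, Priya–R2, Gabe–R8, Iris–R3, Dana–R7.
The set {Wren, Morgan} has only 1 neighbour ({R9}), so by Hall's theorem at most 8 of the 9 guests can be matched.
That matches 8 of the 9, leaving 1 unmatched; no matching can do better.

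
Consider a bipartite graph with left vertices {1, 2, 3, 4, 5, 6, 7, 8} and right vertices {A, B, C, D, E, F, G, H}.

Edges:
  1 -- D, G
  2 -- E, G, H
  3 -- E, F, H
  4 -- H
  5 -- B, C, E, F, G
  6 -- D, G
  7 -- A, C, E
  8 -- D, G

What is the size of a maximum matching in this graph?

For example, pair 1-D, 2-E, 3-F, 4-H, 5-B, 6-G, 7-C.
The set {1, 6, 8} has only 2 neighbours ({D, G}), so by Hall's theorem at most 7 of the 8 left vertices can be matched.

7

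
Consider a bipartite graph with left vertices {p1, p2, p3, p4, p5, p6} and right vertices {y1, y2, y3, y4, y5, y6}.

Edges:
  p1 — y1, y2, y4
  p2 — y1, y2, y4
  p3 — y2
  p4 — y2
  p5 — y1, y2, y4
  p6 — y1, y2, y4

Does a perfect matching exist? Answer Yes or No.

No

The set {p1, p2, p3, p4, p5, p6} has only 3 neighbours ({y1, y2, y4}), so by Hall's theorem at most 3 of the 6 left vertices can be matched.
Hence no matching covers every left vertex.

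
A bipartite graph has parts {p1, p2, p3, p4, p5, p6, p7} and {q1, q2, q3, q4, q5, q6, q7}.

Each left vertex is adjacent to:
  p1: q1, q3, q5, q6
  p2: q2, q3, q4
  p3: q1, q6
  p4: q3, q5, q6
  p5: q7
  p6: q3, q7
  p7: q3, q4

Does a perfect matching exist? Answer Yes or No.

For example, pair p1-q5, p2-q2, p3-q1, p4-q6, p5-q7, p6-q3, p7-q4.
Every left vertex is matched, so this is a perfect matching.

Yes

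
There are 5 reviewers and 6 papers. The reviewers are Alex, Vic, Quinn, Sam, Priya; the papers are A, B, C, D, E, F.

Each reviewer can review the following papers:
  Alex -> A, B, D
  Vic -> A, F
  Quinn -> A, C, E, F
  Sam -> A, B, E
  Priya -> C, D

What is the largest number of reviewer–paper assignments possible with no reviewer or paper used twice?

For example, pair Alex-D, Vic-F, Quinn-E, Sam-B, Priya-C.
All 5 reviewers are matched, so no larger matching exists.

5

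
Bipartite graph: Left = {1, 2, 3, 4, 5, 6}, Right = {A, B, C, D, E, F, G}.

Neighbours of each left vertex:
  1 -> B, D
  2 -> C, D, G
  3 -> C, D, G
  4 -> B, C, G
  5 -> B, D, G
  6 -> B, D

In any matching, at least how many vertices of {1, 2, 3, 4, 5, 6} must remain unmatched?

A valid assignment of size 4: 1-D, 2-C, 3-G, 4-B.
The set {1, 2, 3, 4, 5, 6} has only 4 neighbours ({B, C, D, G}), so by Hall's theorem at most 4 of the 6 left vertices can be matched.
That matches 4 of the 6, leaving 2 unmatched; no matching can do better.

2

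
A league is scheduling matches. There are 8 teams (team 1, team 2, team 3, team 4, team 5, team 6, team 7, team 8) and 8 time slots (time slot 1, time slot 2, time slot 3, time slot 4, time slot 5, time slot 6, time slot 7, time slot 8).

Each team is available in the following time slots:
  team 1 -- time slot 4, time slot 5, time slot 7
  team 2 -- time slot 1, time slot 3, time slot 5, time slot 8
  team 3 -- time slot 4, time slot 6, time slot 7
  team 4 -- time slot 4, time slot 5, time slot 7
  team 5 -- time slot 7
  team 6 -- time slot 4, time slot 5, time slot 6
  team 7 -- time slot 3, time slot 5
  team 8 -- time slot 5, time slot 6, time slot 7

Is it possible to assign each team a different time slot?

No

The set {team 1, team 3, team 4, team 5, team 6, team 8} has only 4 neighbours ({time slot 4, time slot 5, time slot 6, time slot 7}), so by Hall's theorem at most 6 of the 8 teams can be matched.
Hence no matching covers every team.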